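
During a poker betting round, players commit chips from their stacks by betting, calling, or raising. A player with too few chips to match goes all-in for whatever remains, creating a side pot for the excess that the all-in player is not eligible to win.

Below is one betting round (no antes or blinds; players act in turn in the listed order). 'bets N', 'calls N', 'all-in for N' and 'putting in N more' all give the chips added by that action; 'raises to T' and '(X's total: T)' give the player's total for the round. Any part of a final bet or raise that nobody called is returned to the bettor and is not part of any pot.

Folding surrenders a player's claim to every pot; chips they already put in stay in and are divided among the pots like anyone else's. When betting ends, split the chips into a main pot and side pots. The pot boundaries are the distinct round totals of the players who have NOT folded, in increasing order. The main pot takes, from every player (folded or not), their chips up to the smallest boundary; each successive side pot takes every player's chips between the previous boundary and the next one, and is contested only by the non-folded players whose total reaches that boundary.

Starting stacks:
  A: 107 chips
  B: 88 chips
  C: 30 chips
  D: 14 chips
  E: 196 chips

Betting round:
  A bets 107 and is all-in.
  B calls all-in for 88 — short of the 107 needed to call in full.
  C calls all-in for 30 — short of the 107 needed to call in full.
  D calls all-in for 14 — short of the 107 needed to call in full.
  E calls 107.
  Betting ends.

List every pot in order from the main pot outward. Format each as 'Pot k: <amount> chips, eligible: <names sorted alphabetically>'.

Contributions: A=107, B=88, C=30, D=14, E=107
Pot levels (distinct totals of non-folded players): 14, 30, 88, 107
Layer 1-14: 14 each from A, B, C, D, E = 14*5 = 70 chips; eligible A, B, C, D, E
Layer 15-30: 16 each from A, B, C, E = 16*4 = 64 chips; eligible A, B, C, E
Layer 31-88: 58 each from A, B, E = 58*3 = 174 chips; eligible A, B, E
Layer 89-107: 19 each from A, E = 19*2 = 38 chips; eligible A, E

Pot 1: 70 chips, eligible: A, B, C, D, E
Pot 2: 64 chips, eligible: A, B, C, E
Pot 3: 174 chips, eligible: A, B, E
Pot 4: 38 chips, eligible: A, E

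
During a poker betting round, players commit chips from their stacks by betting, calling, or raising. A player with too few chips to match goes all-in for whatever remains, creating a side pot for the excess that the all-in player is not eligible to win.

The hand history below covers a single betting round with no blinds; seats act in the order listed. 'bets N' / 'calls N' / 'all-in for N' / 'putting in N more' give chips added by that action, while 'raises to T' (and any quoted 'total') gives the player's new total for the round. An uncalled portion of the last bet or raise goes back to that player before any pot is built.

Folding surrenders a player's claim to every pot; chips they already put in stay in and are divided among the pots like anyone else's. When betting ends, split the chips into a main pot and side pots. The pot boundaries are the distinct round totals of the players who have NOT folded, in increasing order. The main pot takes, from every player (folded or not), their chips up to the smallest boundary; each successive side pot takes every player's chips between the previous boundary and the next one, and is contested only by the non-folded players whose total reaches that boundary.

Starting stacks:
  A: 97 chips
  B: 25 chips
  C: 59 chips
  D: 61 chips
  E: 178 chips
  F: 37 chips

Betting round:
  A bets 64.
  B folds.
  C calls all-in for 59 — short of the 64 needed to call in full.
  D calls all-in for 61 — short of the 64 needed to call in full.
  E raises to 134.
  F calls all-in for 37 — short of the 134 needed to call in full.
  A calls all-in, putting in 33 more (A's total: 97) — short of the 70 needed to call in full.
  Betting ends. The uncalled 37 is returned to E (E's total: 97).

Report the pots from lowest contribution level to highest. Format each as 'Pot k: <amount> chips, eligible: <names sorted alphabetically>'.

Contributions (after 37 returned to E): A=97, C=59, D=61, E=97, F=37
Folded: B
Pot levels (distinct totals of non-folded players): 37, 59, 61, 97
Layer 1-37: 37 each from A, C, D, E, F = 37*5 = 185 chips; eligible A, C, D, E, F
Layer 38-59: 22 each from A, C, D, E = 22*4 = 88 chips; eligible A, C, D, E
Layer 60-61: 2 each from A, D, E = 2*3 = 6 chips; eligible A, D, E
Layer 62-97: 36 each from A, E = 36*2 = 72 chips; eligible A, E

Pot 1: 185 chips, eligible: A, C, D, E, F
Pot 2: 88 chips, eligible: A, C, D, E
Pot 3: 6 chips, eligible: A, D, E
Pot 4: 72 chips, eligible: A, E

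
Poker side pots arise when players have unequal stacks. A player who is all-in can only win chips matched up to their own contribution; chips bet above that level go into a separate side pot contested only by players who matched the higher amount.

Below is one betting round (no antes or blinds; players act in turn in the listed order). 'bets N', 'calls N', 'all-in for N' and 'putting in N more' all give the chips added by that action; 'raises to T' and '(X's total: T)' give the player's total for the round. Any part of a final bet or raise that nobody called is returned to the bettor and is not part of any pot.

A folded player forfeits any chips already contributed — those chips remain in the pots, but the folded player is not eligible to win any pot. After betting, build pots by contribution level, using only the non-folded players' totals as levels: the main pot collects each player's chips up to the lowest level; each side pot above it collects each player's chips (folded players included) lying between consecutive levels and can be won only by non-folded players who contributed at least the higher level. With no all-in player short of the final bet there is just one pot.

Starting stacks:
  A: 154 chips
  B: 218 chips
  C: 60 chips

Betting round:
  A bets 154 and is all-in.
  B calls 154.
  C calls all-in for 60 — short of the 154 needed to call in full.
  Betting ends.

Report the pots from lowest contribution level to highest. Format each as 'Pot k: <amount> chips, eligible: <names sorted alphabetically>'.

Contributions: A=154, B=154, C=60
Pot levels (distinct totals of non-folded players): 60, 154
Layer 1-60: 60 each from A, B, C = 60*3 = 180 chips; eligible A, B, C
Layer 61-154: 94 each from A, B = 94*2 = 188 chips; eligible A, B

Pot 1: 180 chips, eligible: A, B, C
Pot 2: 188 chips, eligible: A, B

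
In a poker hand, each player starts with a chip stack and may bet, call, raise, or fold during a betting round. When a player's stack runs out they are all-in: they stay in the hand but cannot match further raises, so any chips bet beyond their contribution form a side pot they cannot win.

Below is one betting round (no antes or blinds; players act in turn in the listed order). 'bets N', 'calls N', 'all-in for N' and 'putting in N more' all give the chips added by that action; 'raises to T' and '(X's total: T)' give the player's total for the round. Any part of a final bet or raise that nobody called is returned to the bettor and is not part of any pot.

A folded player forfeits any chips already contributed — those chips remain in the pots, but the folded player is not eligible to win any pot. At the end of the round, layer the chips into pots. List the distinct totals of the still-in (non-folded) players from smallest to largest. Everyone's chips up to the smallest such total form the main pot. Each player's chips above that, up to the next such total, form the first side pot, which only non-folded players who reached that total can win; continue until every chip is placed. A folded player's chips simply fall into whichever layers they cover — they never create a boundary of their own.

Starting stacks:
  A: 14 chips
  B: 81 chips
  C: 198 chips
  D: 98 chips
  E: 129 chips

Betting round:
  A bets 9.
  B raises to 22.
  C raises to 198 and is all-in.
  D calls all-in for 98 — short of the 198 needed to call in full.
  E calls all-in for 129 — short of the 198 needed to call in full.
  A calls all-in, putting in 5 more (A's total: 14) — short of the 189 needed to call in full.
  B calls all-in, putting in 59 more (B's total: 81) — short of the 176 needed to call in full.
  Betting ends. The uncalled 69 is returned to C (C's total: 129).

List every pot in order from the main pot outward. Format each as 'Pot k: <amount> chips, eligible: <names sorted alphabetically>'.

Pot 1: 70 chips, eligible: A, B, C, D, E
Pot 2: 268 chips, eligible: B, C, D, E
Pot 3: 51 chips, eligible: C, D, E
Pot 4: 62 chips, eligible: C, E

Derivation:
Contributions (after 69 returned to C): A=14, B=81, C=129, D=98, E=129
Pot levels (distinct totals of non-folded players): 14, 81, 98, 129
Layer 1-14: 14 each from A, B, C, D, E = 14*5 = 70 chips; eligible A, B, C, D, E
Layer 15-81: 67 each from B, C, D, E = 67*4 = 268 chips; eligible B, C, D, E
Layer 82-98: 17 each from C, D, E = 17*3 = 51 chips; eligible C, D, E
Layer 99-129: 31 each from C, E = 31*2 = 62 chips; eligible C, E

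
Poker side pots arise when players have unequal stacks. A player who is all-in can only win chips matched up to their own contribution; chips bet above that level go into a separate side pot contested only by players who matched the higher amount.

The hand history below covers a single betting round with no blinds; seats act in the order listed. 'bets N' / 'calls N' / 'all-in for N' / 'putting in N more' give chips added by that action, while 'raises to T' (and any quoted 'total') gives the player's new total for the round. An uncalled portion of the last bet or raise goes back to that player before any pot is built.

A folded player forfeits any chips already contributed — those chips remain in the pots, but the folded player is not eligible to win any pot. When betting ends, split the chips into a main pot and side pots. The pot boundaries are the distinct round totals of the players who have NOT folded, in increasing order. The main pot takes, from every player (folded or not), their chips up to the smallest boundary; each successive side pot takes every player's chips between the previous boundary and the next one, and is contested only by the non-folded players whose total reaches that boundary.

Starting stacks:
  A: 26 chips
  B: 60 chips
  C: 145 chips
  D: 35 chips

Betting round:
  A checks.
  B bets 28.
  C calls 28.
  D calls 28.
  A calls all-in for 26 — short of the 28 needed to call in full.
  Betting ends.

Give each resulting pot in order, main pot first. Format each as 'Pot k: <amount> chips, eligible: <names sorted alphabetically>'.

Pot 1: 104 chips, eligible: A, B, C, D
Pot 2: 6 chips, eligible: B, C, D

Derivation:
Contributions: A=26, B=28, C=28, D=28
Pot levels (distinct totals of non-folded players): 26, 28
Layer 1-26: 26 each from A, B, C, D = 26*4 = 104 chips; eligible A, B, C, D
Layer 27-28: 2 each from B, C, D = 2*3 = 6 chips; eligible B, C, D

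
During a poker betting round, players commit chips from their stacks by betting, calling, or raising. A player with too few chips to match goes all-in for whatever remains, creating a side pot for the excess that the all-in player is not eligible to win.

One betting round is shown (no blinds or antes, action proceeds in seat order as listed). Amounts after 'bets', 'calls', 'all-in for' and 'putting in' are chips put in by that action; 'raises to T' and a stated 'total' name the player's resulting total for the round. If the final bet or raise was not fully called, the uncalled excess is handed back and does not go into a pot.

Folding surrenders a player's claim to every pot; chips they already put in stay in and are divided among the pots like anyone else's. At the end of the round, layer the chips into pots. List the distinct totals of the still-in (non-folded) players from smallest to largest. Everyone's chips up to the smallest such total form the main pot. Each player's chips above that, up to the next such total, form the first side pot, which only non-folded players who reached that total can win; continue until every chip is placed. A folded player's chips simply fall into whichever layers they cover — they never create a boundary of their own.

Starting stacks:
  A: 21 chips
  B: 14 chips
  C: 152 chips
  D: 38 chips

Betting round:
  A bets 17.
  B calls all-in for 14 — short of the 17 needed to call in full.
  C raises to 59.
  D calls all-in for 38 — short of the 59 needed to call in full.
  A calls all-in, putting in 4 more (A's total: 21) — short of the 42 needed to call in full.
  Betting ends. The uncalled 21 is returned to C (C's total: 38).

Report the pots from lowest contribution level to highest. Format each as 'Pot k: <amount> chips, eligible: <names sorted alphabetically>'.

Pot 1: 56 chips, eligible: A, B, C, D
Pot 2: 21 chips, eligible: A, C, D
Pot 3: 34 chips, eligible: C, D

Derivation:
Contributions (after 21 returned to C): A=21, B=14, C=38, D=38
Pot levels (distinct totals of non-folded players): 14, 21, 38
Layer 1-14: 14 each from A, B, C, D = 14*4 = 56 chips; eligible A, B, C, D
Layer 15-21: 7 each from A, C, D = 7*3 = 21 chips; eligible A, C, D
Layer 22-38: 17 each from C, D = 17*2 = 34 chips; eligible C, D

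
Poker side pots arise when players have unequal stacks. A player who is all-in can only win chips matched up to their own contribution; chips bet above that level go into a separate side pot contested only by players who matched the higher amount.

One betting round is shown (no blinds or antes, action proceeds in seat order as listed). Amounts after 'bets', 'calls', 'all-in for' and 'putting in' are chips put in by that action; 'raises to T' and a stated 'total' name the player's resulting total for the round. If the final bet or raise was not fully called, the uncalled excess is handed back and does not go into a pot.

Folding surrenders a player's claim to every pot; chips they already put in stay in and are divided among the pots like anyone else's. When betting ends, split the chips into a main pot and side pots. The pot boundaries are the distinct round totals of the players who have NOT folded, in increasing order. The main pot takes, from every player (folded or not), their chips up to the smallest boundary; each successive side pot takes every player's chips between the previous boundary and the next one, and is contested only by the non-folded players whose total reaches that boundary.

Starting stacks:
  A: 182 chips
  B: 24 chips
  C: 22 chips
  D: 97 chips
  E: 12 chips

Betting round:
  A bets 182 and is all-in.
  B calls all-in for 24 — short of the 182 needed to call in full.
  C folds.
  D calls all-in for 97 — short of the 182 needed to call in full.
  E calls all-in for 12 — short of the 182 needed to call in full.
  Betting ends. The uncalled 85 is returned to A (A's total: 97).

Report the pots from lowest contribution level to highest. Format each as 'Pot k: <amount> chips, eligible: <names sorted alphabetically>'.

Pot 1: 48 chips, eligible: A, B, D, E
Pot 2: 36 chips, eligible: A, B, D
Pot 3: 146 chips, eligible: A, D

Derivation:
Contributions (after 85 returned to A): A=97, B=24, D=97, E=12
Folded: C
Pot levels (distinct totals of non-folded players): 12, 24, 97
Layer 1-12: 12 each from A, B, D, E = 12*4 = 48 chips; eligible A, B, D, E
Layer 13-24: 12 each from A, B, D = 12*3 = 36 chips; eligible A, B, D
Layer 25-97: 73 each from A, D = 73*2 = 146 chips; eligible A, D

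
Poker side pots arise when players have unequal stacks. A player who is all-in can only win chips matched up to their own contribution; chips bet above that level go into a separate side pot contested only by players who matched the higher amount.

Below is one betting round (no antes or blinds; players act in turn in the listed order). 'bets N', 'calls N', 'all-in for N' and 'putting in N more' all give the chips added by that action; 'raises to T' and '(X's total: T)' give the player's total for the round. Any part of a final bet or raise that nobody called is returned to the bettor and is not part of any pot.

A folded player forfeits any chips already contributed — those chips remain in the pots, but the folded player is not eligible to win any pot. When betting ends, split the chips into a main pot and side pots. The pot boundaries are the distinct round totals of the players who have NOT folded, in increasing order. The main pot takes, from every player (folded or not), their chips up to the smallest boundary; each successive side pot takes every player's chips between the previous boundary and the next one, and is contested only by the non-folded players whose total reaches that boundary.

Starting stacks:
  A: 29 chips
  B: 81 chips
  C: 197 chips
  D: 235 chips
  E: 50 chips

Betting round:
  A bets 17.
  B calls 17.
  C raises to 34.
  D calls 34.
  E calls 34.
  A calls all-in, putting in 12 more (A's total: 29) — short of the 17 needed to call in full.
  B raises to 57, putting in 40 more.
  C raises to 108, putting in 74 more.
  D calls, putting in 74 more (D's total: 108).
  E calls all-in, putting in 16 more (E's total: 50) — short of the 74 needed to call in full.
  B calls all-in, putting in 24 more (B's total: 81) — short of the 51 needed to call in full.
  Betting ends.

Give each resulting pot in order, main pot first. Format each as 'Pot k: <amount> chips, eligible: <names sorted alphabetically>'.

Contributions: A=29, B=81, C=108, D=108, E=50
Pot levels (distinct totals of non-folded players): 29, 50, 81, 108
Layer 1-29: 29 each from A, B, C, D, E = 29*5 = 145 chips; eligible A, B, C, D, E
Layer 30-50: 21 each from B, C, D, E = 21*4 = 84 chips; eligible B, C, D, E
Layer 51-81: 31 each from B, C, D = 31*3 = 93 chips; eligible B, C, D
Layer 82-108: 27 each from C, D = 27*2 = 54 chips; eligible C, D

Pot 1: 145 chips, eligible: A, B, C, D, E
Pot 2: 84 chips, eligible: B, C, D, E
Pot 3: 93 chips, eligible: B, C, D
Pot 4: 54 chips, eligible: C, D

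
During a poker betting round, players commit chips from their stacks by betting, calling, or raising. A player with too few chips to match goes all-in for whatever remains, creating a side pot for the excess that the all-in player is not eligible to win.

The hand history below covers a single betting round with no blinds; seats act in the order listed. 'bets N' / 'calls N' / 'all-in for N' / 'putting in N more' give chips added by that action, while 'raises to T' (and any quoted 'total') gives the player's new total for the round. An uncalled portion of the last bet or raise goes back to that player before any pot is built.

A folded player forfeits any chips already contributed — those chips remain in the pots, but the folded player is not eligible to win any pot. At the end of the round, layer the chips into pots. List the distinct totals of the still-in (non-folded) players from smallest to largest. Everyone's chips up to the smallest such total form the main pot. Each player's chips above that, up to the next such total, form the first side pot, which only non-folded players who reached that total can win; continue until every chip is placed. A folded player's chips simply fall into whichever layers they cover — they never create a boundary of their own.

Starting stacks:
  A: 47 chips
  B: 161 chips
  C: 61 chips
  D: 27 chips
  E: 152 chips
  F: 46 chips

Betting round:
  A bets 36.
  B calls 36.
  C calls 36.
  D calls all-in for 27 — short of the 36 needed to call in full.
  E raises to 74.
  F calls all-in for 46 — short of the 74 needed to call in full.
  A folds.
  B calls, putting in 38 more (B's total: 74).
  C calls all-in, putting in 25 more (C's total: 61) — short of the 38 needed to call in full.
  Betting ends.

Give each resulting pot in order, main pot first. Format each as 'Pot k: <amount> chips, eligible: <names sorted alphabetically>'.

Pot 1: 162 chips, eligible: B, C, D, E, F
Pot 2: 85 chips, eligible: B, C, E, F
Pot 3: 45 chips, eligible: B, C, E
Pot 4: 26 chips, eligible: B, E

Derivation:
Contributions: A=36, B=74, C=61, D=27, E=74, F=46
Folded: A
Pot levels (distinct totals of non-folded players): 27, 46, 61, 74
Layer 1-27: 27 each from A, B, C, D, E, F = 27*6 = 162 chips; eligible B, C, D, E, F
Layer 28-46: A 9 + B 19 + C 19 + E 19 + F 19 = 85 chips; eligible B, C, E, F
Layer 47-61: 15 each from B, C, E = 15*3 = 45 chips; eligible B, C, E
Layer 62-74: 13 each from B, E = 13*2 = 26 chips; eligible B, E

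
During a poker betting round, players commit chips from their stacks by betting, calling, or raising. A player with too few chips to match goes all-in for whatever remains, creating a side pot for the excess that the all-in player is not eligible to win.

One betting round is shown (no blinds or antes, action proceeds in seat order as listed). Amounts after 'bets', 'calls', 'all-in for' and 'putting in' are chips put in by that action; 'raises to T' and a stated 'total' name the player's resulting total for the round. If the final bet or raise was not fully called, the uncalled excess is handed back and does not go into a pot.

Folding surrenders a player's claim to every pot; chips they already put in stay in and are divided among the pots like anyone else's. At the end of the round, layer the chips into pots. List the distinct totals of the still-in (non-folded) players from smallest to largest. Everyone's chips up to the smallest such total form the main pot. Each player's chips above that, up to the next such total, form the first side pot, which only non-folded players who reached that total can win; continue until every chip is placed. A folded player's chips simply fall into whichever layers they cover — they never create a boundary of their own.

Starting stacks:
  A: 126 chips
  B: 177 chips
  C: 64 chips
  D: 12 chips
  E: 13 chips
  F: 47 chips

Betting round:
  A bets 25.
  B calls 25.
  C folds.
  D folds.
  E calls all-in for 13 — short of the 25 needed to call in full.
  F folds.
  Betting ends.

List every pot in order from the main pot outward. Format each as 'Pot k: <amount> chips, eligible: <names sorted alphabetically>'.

Contributions: A=25, B=25, E=13
Folded: C, D, F
Pot levels (distinct totals of non-folded players): 13, 25
Layer 1-13: 13 each from A, B, E = 13*3 = 39 chips; eligible A, B, E
Layer 14-25: 12 each from A, B = 12*2 = 24 chips; eligible A, B

Pot 1: 39 chips, eligible: A, B, E
Pot 2: 24 chips, eligible: A, B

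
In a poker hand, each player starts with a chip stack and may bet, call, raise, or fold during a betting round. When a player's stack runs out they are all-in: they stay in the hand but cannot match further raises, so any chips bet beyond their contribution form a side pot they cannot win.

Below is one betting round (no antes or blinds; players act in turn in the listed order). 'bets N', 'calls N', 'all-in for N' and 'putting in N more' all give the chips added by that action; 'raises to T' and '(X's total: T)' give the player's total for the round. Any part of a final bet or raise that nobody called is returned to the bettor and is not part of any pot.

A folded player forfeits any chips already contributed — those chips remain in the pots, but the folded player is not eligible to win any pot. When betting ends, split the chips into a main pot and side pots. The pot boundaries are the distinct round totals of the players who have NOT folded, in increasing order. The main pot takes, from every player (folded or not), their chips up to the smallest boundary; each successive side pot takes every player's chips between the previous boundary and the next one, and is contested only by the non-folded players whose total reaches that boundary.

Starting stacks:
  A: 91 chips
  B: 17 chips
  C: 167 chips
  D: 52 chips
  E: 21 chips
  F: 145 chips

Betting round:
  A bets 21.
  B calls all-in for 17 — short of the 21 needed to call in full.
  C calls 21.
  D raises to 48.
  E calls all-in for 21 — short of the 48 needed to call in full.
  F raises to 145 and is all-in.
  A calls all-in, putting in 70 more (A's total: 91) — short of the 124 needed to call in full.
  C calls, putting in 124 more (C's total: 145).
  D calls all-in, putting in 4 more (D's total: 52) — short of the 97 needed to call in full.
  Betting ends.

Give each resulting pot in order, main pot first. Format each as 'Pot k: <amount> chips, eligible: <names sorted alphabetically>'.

Contributions: A=91, B=17, C=145, D=52, E=21, F=145
Pot levels (distinct totals of non-folded players): 17, 21, 52, 91, 145
Layer 1-17: 17 each from A, B, C, D, E, F = 17*6 = 102 chips; eligible A, B, C, D, E, F
Layer 18-21: 4 each from A, C, D, E, F = 4*5 = 20 chips; eligible A, C, D, E, F
Layer 22-52: 31 each from A, C, D, F = 31*4 = 124 chips; eligible A, C, D, F
Layer 53-91: 39 each from A, C, F = 39*3 = 117 chips; eligible A, C, F
Layer 92-145: 54 each from C, F = 54*2 = 108 chips; eligible C, F

Pot 1: 102 chips, eligible: A, B, C, D, E, F
Pot 2: 20 chips, eligible: A, C, D, E, F
Pot 3: 124 chips, eligible: A, C, D, F
Pot 4: 117 chips, eligible: A, C, F
Pot 5: 108 chips, eligible: C, F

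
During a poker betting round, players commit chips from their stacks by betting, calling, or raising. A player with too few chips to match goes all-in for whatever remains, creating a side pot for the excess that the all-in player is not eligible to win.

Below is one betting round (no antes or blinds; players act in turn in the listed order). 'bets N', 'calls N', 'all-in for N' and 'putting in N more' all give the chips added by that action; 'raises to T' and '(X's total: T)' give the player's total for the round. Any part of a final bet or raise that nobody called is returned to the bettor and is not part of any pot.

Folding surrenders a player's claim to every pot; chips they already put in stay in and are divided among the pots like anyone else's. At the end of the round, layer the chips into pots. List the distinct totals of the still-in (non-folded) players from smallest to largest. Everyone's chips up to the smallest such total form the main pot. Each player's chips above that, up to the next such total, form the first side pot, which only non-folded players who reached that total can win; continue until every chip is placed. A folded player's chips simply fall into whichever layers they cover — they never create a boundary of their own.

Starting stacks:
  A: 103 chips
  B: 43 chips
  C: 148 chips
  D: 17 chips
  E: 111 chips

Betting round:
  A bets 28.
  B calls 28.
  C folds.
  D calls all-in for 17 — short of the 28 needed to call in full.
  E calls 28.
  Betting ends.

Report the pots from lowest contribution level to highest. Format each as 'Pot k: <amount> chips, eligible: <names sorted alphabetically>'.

Pot 1: 68 chips, eligible: A, B, D, E
Pot 2: 33 chips, eligible: A, B, E

Derivation:
Contributions: A=28, B=28, D=17, E=28
Folded: C
Pot levels (distinct totals of non-folded players): 17, 28
Layer 1-17: 17 each from A, B, D, E = 17*4 = 68 chips; eligible A, B, D, E
Layer 18-28: 11 each from A, B, E = 11*3 = 33 chips; eligible A, B, E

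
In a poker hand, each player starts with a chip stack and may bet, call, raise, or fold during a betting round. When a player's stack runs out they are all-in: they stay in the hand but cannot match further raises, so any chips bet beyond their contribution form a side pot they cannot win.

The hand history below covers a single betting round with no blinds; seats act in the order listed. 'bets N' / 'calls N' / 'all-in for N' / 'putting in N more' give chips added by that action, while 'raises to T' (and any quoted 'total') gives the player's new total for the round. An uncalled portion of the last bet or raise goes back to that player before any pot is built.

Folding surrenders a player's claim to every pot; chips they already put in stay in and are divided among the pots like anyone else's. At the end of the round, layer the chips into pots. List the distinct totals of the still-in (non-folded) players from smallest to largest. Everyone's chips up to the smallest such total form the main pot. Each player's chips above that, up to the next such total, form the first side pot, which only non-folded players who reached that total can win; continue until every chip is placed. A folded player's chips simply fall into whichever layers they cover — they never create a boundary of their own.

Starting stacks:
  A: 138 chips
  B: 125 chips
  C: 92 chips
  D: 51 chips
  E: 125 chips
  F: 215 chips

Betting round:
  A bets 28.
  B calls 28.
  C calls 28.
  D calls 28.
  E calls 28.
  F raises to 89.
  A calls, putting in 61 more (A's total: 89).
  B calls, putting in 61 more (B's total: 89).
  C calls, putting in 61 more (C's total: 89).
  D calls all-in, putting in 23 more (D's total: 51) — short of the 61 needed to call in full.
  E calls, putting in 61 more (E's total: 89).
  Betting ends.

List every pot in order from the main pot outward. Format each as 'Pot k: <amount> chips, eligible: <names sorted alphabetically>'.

Pot 1: 306 chips, eligible: A, B, C, D, E, F
Pot 2: 190 chips, eligible: A, B, C, E, F

Derivation:
Contributions: A=89, B=89, C=89, D=51, E=89, F=89
Pot levels (distinct totals of non-folded players): 51, 89
Layer 1-51: 51 each from A, B, C, D, E, F = 51*6 = 306 chips; eligible A, B, C, D, E, F
Layer 52-89: 38 each from A, B, C, E, F = 38*5 = 190 chips; eligible A, B, C, E, F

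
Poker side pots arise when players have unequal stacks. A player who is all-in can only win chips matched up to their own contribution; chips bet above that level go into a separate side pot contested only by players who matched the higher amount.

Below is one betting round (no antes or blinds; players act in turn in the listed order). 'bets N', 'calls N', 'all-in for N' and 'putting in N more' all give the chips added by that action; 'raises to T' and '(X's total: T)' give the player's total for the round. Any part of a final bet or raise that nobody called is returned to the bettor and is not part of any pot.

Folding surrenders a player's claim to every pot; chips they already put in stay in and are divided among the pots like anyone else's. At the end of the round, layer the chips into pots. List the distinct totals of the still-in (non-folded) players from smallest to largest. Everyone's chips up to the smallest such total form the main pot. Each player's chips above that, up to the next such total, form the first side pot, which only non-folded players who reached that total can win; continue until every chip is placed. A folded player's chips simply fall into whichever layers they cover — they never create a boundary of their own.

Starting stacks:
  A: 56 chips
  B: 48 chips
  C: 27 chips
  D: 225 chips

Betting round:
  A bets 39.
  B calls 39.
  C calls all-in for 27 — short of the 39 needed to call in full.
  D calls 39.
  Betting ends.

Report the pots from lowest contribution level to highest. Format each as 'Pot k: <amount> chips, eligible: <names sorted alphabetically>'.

Pot 1: 108 chips, eligible: A, B, C, D
Pot 2: 36 chips, eligible: A, B, D

Derivation:
Contributions: A=39, B=39, C=27, D=39
Pot levels (distinct totals of non-folded players): 27, 39
Layer 1-27: 27 each from A, B, C, D = 27*4 = 108 chips; eligible A, B, C, D
Layer 28-39: 12 each from A, B, D = 12*3 = 36 chips; eligible A, B, D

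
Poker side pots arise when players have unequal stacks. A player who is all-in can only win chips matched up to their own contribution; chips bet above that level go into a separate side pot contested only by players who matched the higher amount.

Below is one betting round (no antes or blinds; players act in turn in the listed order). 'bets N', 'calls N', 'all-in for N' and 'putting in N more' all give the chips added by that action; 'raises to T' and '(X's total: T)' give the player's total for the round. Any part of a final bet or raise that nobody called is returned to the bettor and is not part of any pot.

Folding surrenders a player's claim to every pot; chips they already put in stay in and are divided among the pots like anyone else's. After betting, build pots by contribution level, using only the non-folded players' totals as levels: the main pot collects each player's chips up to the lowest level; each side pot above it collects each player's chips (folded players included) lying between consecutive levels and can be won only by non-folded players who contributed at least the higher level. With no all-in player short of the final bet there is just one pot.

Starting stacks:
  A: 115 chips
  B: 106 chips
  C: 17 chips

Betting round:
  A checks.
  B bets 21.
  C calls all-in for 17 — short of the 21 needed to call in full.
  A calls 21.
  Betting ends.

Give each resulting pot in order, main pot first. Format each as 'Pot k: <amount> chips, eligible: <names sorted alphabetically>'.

Contributions: A=21, B=21, C=17
Pot levels (distinct totals of non-folded players): 17, 21
Layer 1-17: 17 each from A, B, C = 17*3 = 51 chips; eligible A, B, C
Layer 18-21: 4 each from A, B = 4*2 = 8 chips; eligible A, B

Pot 1: 51 chips, eligible: A, B, C
Pot 2: 8 chips, eligible: A, B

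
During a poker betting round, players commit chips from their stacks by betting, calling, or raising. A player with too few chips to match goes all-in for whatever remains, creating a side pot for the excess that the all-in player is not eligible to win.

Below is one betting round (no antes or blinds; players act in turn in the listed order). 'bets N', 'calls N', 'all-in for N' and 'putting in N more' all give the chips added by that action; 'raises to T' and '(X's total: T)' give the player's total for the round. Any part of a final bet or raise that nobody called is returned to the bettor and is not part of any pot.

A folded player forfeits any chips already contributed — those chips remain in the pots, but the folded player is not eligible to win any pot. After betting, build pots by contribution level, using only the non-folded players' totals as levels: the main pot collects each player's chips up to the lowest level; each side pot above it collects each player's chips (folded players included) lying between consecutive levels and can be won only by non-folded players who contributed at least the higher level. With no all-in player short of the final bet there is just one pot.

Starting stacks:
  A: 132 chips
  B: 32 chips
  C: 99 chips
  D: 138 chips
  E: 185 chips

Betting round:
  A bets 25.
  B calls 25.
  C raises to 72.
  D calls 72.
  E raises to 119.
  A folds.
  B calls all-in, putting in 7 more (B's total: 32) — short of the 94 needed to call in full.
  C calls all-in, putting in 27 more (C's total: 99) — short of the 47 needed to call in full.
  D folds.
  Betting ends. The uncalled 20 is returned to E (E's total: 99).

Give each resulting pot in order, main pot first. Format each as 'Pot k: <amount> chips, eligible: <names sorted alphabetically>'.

Contributions (after 20 returned to E): A=25, B=32, C=99, D=72, E=99
Folded: A, D
Pot levels (distinct totals of non-folded players): 32, 99
Layer 1-32: A 25 + B 32 + C 32 + D 32 + E 32 = 153 chips; eligible B, C, E
Layer 33-99: C 67 + D 40 + E 67 = 174 chips; eligible C, E

Pot 1: 153 chips, eligible: B, C, E
Pot 2: 174 chips, eligible: C, E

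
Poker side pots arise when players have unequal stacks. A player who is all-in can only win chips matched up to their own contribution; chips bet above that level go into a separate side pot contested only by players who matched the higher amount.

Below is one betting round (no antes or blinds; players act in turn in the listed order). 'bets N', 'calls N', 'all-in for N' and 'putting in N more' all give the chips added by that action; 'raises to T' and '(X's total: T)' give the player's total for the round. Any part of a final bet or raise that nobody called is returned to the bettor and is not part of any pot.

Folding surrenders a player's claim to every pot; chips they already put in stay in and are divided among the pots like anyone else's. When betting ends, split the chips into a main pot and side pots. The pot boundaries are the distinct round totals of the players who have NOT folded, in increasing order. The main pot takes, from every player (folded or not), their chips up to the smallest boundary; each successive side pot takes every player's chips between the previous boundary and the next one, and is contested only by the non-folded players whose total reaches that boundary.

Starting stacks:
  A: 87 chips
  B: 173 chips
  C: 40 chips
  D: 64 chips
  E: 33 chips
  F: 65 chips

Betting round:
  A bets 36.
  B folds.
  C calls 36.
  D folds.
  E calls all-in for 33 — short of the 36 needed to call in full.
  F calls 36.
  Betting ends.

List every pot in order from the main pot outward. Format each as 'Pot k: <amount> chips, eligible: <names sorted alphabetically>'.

Contributions: A=36, C=36, E=33, F=36
Folded: B, D
Pot levels (distinct totals of non-folded players): 33, 36
Layer 1-33: 33 each from A, C, E, F = 33*4 = 132 chips; eligible A, C, E, F
Layer 34-36: 3 each from A, C, F = 3*3 = 9 chips; eligible A, C, F

Pot 1: 132 chips, eligible: A, C, E, F
Pot 2: 9 chips, eligible: A, C, F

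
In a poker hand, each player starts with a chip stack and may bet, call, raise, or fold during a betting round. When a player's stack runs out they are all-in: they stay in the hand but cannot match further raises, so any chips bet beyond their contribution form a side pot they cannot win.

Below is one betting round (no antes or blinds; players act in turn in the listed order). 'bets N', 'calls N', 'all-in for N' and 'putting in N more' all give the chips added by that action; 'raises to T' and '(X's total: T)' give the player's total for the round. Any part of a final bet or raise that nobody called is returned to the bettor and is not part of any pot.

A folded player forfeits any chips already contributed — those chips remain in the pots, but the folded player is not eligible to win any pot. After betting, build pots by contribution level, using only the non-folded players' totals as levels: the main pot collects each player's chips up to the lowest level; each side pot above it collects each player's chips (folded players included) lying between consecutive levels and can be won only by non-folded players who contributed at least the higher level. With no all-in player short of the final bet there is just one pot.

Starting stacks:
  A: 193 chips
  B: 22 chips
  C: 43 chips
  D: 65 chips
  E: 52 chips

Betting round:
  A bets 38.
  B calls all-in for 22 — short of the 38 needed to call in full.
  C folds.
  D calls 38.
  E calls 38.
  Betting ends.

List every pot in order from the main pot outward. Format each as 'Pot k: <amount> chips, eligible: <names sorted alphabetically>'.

Contributions: A=38, B=22, D=38, E=38
Folded: C
Pot levels (distinct totals of non-folded players): 22, 38
Layer 1-22: 22 each from A, B, D, E = 22*4 = 88 chips; eligible A, B, D, E
Layer 23-38: 16 each from A, D, E = 16*3 = 48 chips; eligible A, D, E

Pot 1: 88 chips, eligible: A, B, D, E
Pot 2: 48 chips, eligible: A, D, E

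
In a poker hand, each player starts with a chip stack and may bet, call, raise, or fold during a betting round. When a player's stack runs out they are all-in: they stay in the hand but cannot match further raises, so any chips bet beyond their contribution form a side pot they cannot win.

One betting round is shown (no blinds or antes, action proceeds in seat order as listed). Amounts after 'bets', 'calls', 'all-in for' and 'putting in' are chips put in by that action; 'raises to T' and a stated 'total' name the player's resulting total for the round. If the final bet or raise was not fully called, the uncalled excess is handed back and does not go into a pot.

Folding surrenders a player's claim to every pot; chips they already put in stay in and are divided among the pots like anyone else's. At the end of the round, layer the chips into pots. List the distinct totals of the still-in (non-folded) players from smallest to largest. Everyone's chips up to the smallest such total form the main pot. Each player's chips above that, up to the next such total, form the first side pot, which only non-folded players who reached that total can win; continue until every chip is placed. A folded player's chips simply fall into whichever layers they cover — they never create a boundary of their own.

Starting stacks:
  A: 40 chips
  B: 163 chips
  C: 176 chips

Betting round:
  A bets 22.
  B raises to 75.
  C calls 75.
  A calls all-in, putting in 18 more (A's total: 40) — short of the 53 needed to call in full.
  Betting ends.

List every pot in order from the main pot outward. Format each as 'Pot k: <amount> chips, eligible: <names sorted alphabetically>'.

Pot 1: 120 chips, eligible: A, B, C
Pot 2: 70 chips, eligible: B, C

Derivation:
Contributions: A=40, B=75, C=75
Pot levels (distinct totals of non-folded players): 40, 75
Layer 1-40: 40 each from A, B, C = 40*3 = 120 chips; eligible A, B, C
Layer 41-75: 35 each from B, C = 35*2 = 70 chips; eligible B, C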